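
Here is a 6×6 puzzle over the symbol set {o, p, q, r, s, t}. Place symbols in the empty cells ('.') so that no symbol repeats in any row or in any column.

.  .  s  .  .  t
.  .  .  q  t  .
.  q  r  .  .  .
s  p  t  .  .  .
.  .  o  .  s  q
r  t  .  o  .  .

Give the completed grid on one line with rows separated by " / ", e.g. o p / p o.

q o s p r t / o s p q t r / t q r s o p / s p t r q o / p r o t s q / r t q o p s

At row 2, column 3: row 2 has {q,t}; column 3 has {o,r,s,t}; that leaves p.
At row 4, column 4: row 4 has {p,s,t}; column 4 has {o,q}; that leaves r.
At row 4, column 6: row 4 has {p,r,s,t}; column 6 has {q,t}; that leaves o.
At row 5, column 2: row 5 has {o,q,s}; column 2 has {p,q,t}; that leaves r.
At row 6, column 3: row 6 has {o,r,t}; column 3 has {o,p,r,s,t}; that leaves q.
At row 6, column 5: row 6 has {o,q,r,t}; column 5 has {s,t}; that leaves p.
At row 6, column 6: row 6 has {o,p,q,r,t}; column 6 has {o,q,t}; that leaves s.
At row 1, column 2: row 1 has {s,t}; column 2 has {p,q,r,t}; that leaves o.
At row 1, column 4: row 1 has {o,s,t}; column 4 has {o,q,r}; that leaves p.
At row 2, column 1: row 2 has {p,q,t}; column 1 has {r,s}; that leaves o.
At row 2, column 2: row 2 has {o,p,q,t}; column 2 has {o,p,q,r,t}; that leaves s.
At row 2, column 6: row 2 has {o,p,q,s,t}; column 6 has {o,q,s,t}; that leaves r.
At row 3, column 5: row 3 has {q,r}; column 5 has {p,s,t}; that leaves o.
At row 3, column 6: row 3 has {o,q,r}; column 6 has {o,q,r,s,t}; that leaves p.
At row 4, column 5: row 4 has {o,p,r,s,t}; column 5 has {o,p,s,t}; that leaves q.
At row 5, column 4: row 5 has {o,q,r,s}; column 4 has {o,p,q,r}; that leaves t.
At row 1, column 1: row 1 has {o,p,s,t}; column 1 has {o,r,s}; that leaves q.
At row 1, column 5: row 1 has {o,p,q,s,t}; column 5 has {o,p,q,s,t}; that leaves r.
At row 3, column 1: row 3 has {o,p,q,r}; column 1 has {o,q,r,s}; that leaves t.
At row 3, column 4: row 3 has {o,p,q,r,t}; column 4 has {o,p,q,r,t}; that leaves s.
At row 5, column 1: row 5 has {o,q,r,s,t}; column 1 has {o,q,r,s,t}; that leaves p.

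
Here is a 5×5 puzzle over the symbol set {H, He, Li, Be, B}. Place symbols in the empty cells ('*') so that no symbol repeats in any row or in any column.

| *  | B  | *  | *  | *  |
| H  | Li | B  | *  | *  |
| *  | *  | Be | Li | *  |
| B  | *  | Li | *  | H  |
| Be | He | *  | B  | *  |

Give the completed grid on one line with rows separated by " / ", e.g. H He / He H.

(r3,c1) = He
(r3,c2) = H
(r3,c5) = B
(r4,c2) = Be
(r4,c4) = He
(r5,c3) = H
(r5,c5) = Li
(r1,c1) = Li
(r1,c3) = He
(r1,c5) = Be
(r2,c4) = Be
(r2,c5) = He
(r1,c4) = H

Li B He H Be / H Li B Be He / He H Be Li B / B Be Li He H / Be He H B Li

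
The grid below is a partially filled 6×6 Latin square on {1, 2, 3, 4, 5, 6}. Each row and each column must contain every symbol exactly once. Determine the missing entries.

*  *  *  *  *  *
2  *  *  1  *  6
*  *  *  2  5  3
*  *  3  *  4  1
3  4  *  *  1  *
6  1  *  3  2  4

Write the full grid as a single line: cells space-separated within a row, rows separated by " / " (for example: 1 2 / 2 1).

1 3 2 4 6 5 / 2 5 4 1 3 6 / 4 6 1 2 5 3 / 5 2 3 6 4 1 / 3 4 6 5 1 2 / 6 1 5 3 2 4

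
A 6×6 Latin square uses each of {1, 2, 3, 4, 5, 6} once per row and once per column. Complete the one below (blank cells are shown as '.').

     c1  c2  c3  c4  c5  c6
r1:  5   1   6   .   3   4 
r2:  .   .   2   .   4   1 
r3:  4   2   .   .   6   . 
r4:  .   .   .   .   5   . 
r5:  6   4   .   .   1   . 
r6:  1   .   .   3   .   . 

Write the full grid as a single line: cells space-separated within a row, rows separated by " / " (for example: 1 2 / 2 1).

5 1 6 2 3 4 / 3 5 2 6 4 1 / 4 2 5 1 6 3 / 2 3 1 4 5 6 / 6 4 3 5 1 2 / 1 6 4 3 2 5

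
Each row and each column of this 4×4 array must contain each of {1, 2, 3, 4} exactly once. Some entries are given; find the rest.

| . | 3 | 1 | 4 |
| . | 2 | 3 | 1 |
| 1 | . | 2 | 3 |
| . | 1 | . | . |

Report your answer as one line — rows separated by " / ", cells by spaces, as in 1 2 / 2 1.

At row 1, column 1: row 1 has {1,3,4}; column 1 has {1}; that leaves 2.
At row 2, column 1: row 2 has {1,2,3}; column 1 has {1,2}; that leaves 4.
At row 3, column 2: row 3 has {1,2,3}; column 2 has {1,2,3}; that leaves 4.
At row 4, column 1: row 4 has {1}; column 1 has {1,2,4}; that leaves 3.
At row 4, column 3: row 4 has {1,3}; column 3 has {1,2,3}; that leaves 4.
At row 4, column 4: row 4 has {1,3,4}; column 4 has {1,3,4}; that leaves 2.

2 3 1 4 / 4 2 3 1 / 1 4 2 3 / 3 1 4 2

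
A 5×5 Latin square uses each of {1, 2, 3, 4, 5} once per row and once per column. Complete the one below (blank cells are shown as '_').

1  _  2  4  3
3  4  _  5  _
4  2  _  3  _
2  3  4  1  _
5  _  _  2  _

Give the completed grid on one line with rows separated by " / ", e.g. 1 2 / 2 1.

1 5 2 4 3 / 3 4 1 5 2 / 4 2 5 3 1 / 2 3 4 1 5 / 5 1 3 2 4

Cell (r1,c2): row 1 has {1,2,3,4}; column 2 has {2,3,4} → 5.
Cell (r2,c3): row 2 has {3,4,5}; column 3 has {2,4} → 1.
Cell (r2,c5): row 2 has {1,3,4,5}; column 5 has {3} → 2.
Cell (r3,c3): row 3 has {2,3,4}; column 3 has {1,2,4} → 5.
Cell (r3,c5): row 3 has {2,3,4,5}; column 5 has {2,3} → 1.
Cell (r4,c5): row 4 has {1,2,3,4}; column 5 has {1,2,3} → 5.
Cell (r5,c2): row 5 has {2,5}; column 2 has {2,3,4,5} → 1.
Cell (r5,c3): row 5 has {1,2,5}; column 3 has {1,2,4,5} → 3.
Cell (r5,c5): row 5 has {1,2,3,5}; column 5 has {1,2,3,5} → 4.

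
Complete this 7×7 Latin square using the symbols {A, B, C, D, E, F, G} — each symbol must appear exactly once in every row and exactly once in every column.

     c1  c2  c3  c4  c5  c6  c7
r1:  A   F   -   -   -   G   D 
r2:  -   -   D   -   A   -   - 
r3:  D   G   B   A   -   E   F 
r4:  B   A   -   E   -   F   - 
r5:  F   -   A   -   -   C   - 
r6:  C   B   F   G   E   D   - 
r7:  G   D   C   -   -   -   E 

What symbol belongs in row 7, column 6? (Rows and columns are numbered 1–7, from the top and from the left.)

A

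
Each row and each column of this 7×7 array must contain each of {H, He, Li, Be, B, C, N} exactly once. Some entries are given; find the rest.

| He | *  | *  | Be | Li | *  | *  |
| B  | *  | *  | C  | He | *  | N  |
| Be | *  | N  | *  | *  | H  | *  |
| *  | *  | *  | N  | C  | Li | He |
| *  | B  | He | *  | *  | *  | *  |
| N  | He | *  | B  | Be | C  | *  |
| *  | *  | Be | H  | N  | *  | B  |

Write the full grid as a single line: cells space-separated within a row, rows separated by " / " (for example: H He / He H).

He N C Be Li B H / B H Li C He Be N / Be Li N He B H C / H Be B N C Li He / C B He Li H N Be / N He H B Be C Li / Li C Be H N He B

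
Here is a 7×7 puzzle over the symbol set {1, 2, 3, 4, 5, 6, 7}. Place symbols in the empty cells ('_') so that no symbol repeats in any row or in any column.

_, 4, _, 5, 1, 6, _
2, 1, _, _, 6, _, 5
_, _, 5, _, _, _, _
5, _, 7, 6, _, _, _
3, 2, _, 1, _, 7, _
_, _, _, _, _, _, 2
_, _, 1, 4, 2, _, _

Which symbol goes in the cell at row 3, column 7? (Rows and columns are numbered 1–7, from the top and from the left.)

(r1,c1) = 7
(r1,c7) = 3
(r4,c2) = 3
(r4,c5) = 4
(r4,c7) = 1
(r5,c5) = 5
(r7,c1) = 6
(r7,c7) = 7
(r1,c3) = 2
(r4,c6) = 2
(r7,c2) = 5
(r7,c6) = 3
(r2,c6) = 4
(r3,c6) = 1
(r6,c6) = 5
(r2,c3) = 3
(r2,c4) = 7
(r3,c1) = 4
(r3,c7) = 6

6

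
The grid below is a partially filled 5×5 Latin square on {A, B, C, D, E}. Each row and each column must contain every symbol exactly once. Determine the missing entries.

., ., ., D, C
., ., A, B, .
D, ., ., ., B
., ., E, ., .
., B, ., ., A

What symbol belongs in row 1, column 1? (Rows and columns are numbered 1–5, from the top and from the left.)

A

(r1,c3) = B
(r3,c3) = C
(r4,c5) = D
(r5,c3) = D
(r2,c5) = E
(r2,c1) = C
(r2,c2) = D
(r5,c1) = E
(r5,c4) = C
(r1,c1) = A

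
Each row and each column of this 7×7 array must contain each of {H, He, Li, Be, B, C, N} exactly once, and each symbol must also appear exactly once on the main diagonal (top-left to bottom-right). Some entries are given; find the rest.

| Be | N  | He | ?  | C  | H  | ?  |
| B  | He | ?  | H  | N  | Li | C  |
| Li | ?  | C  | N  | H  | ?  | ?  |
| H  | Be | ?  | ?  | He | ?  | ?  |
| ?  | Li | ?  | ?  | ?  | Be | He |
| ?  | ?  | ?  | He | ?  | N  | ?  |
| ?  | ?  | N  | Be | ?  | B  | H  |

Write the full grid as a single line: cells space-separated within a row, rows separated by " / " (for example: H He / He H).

Be N He B C H Li / B He Be H N Li C / Li B C N H He Be / H Be B Li He C N / N Li H C B Be He / C H Li He Be N B / He C N Be Li B H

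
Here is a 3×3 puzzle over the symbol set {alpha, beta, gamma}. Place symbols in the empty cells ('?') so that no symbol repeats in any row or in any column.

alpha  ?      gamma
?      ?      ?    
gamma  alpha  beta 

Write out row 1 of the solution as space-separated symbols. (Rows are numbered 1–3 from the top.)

alpha beta gamma

At row 1, column 2: row 1 has {alpha,gamma}; column 2 has {alpha}; that leaves beta.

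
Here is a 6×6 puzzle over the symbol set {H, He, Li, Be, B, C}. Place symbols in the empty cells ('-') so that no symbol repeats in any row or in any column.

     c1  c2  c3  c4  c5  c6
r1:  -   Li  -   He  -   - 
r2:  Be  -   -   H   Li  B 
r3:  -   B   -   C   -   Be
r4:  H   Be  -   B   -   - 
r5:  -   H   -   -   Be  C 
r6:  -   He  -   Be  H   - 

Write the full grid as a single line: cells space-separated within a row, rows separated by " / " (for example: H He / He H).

C Li Be He B H / Be C He H Li B / Li B H C He Be / H Be Li B C He / He H B Li Be C / B He C Be H Li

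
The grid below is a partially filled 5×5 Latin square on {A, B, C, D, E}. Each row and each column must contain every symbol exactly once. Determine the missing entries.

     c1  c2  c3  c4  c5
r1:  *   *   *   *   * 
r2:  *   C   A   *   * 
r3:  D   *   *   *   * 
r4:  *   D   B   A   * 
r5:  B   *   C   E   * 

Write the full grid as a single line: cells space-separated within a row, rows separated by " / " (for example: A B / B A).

A E D B C / E C A D B / D B E C A / C D B A E / B A C E D

(r2,c1): row 2 has {A,C}; column 1 has {B,D}, so it must be E.
(r3,c3): row 3 has {D}; column 3 has {A,B,C}, so it must be E.
(r4,c1): row 4 has {A,B,D}; column 1 has {B,D,E}, so it must be C.
(r4,c5): row 4 has {A,B,C,D}; column 5 is empty so far, so it must be E.
(r5,c2): row 5 has {B,C,E}; column 2 has {C,D}, so it must be A.
(r5,c5): row 5 has {A,B,C,E}; column 5 has {E}, so it must be D.
(r1,c1): row 1 is empty so far; column 1 has {B,C,D,E}, so it must be A.
(r1,c3): row 1 has {A}; column 3 has {A,B,C,E}, so it must be D.
(r2,c5): row 2 has {A,C,E}; column 5 has {D,E}, so it must be B.
(r3,c2): row 3 has {D,E}; column 2 has {A,C,D}, so it must be B.
(r3,c4): row 3 has {B,D,E}; column 4 has {A,E}, so it must be C.
(r3,c5): row 3 has {B,C,D,E}; column 5 has {B,D,E}, so it must be A.
(r1,c2): row 1 has {A,D}; column 2 has {A,B,C,D}, so it must be E.
(r1,c4): row 1 has {A,D,E}; column 4 has {A,C,E}, so it must be B.
(r1,c5): row 1 has {A,B,D,E}; column 5 has {A,B,D,E}, so it must be C.
(r2,c4): row 2 has {A,B,C,E}; column 4 has {A,B,C,E}, so it must be D.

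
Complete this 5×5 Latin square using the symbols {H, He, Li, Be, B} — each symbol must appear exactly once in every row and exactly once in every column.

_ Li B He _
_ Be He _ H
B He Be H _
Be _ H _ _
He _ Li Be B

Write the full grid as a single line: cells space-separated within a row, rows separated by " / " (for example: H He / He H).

H Li B He Be / Li Be He B H / B He Be H Li / Be B H Li He / He H Li Be B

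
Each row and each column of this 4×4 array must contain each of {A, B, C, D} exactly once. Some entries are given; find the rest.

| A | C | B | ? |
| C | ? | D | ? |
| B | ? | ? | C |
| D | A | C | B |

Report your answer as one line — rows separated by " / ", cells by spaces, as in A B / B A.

A C B D / C B D A / B D A C / D A C B

(r1,c4) = D
(r2,c2) = B
(r2,c4) = A
(r3,c2) = D
(r3,c3) = A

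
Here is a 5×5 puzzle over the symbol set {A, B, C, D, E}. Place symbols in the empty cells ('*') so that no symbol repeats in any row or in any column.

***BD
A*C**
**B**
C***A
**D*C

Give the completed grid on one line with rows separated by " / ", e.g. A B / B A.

Cell (r1,c1): row 1 has {B,D}; column 1 has {A,C} → E.
Cell (r1,c3): row 1 has {B,D,E}; column 3 has {B,C,D} → A.
Cell (r3,c1): row 3 has {B}; column 1 has {A,C,E} → D.
Cell (r3,c5): row 3 has {B,D}; column 5 has {A,C,D} → E.
Cell (r4,c3): row 4 has {A,C}; column 3 has {A,B,C,D} → E.
Cell (r4,c4): row 4 has {A,C,E}; column 4 has {B} → D.
Cell (r5,c1): row 5 has {C,D}; column 1 has {A,C,D,E} → B.
Cell (r1,c2): row 1 has {A,B,D,E}; column 2 is empty so far → C.
Cell (r2,c4): row 2 has {A,C}; column 4 has {B,D} → E.
Cell (r2,c5): row 2 has {A,C,E}; column 5 has {A,C,D,E} → B.
Cell (r3,c2): row 3 has {B,D,E}; column 2 has {C} → A.
Cell (r3,c4): row 3 has {A,B,D,E}; column 4 has {B,D,E} → C.
Cell (r4,c2): row 4 has {A,C,D,E}; column 2 has {A,C} → B.
Cell (r5,c2): row 5 has {B,C,D}; column 2 has {A,B,C} → E.
Cell (r5,c4): row 5 has {B,C,D,E}; column 4 has {B,C,D,E} → A.
Cell (r2,c2): row 2 has {A,B,C,E}; column 2 has {A,B,C,E} → D.

E C A B D / A D C E B / D A B C E / C B E D A / B E D A C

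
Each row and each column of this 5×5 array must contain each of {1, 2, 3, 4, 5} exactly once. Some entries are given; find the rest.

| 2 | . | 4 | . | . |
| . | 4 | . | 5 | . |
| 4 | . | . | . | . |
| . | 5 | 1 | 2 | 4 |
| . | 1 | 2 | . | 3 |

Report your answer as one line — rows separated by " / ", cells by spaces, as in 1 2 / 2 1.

2 3 4 1 5 / 1 4 3 5 2 / 4 2 5 3 1 / 3 5 1 2 4 / 5 1 2 4 3

(r1,c2) = 3
(r1,c4) = 1
(r1,c5) = 5
(r2,c3) = 3
(r3,c2) = 2
(r3,c3) = 5
(r3,c4) = 3
(r3,c5) = 1
(r4,c1) = 3
(r5,c1) = 5
(r5,c4) = 4
(r2,c1) = 1
(r2,c5) = 2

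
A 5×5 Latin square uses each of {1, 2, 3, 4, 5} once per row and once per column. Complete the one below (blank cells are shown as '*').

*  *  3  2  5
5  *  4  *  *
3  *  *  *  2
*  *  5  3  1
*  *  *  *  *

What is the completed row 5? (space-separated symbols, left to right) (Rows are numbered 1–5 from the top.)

1 3 2 5 4

row 2 has {4,5}; column 4 has {2,3} — only 1 is left for (r2,c4).
row 2 has {1,4,5}; column 5 has {1,2,5} — only 3 is left for (r2,c5).
row 3 has {2,3}; column 3 has {3,4,5} — only 1 is left for (r3,c3).
row 5 is empty so far; column 3 has {1,3,4,5} — only 2 is left for (r5,c3).
row 5 has {2}; column 5 has {1,2,3,5} — only 4 is left for (r5,c5).
row 2 has {1,3,4,5}; column 2 is empty so far — only 2 is left for (r2,c2).
row 4 has {1,3,5}; column 2 has {2} — only 4 is left for (r4,c2).
row 5 has {2,4}; column 1 has {3,5} — only 1 is left for (r5,c1).
row 5 has {1,2,4}; column 4 has {1,2,3} — only 5 is left for (r5,c4).
row 1 has {2,3,5}; column 1 has {1,3,5} — only 4 is left for (r1,c1).
row 1 has {2,3,4,5}; column 2 has {2,4} — only 1 is left for (r1,c2).
row 3 has {1,2,3}; column 2 has {1,2,4} — only 5 is left for (r3,c2).
row 3 has {1,2,3,5}; column 4 has {1,2,3,5} — only 4 is left for (r3,c4).
row 4 has {1,3,4,5}; column 1 has {1,3,4,5} — only 2 is left for (r4,c1).
row 5 has {1,2,4,5}; column 2 has {1,2,4,5} — only 3 is left for (r5,c2).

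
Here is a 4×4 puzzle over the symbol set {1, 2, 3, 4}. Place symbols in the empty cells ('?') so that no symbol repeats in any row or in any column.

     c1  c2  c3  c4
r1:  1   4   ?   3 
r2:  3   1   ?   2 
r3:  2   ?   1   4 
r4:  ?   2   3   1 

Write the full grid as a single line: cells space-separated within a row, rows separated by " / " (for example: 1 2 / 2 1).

1 4 2 3 / 3 1 4 2 / 2 3 1 4 / 4 2 3 1

(r1,c3): row 1 has {1,3,4}; column 3 has {1,3}, so it must be 2.
(r2,c3): row 2 has {1,2,3}; column 3 has {1,2,3}, so it must be 4.
(r3,c2): row 3 has {1,2,4}; column 2 has {1,2,4}, so it must be 3.
(r4,c1): row 4 has {1,2,3}; column 1 has {1,2,3}, so it must be 4.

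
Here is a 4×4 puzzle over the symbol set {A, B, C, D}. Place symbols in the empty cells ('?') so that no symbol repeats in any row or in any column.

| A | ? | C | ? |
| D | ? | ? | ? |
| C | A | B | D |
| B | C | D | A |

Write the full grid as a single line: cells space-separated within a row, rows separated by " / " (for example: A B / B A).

A D C B / D B A C / C A B D / B C D A

(r1,c4): row 1 has {A,C}; column 4 has {A,D}, so it must be B.
(r2,c2): row 2 has {D}; column 2 has {A,C}, so it must be B.
(r2,c3): row 2 has {B,D}; column 3 has {B,C,D}, so it must be A.
(r2,c4): row 2 has {A,B,D}; column 4 has {A,B,D}, so it must be C.
(r1,c2): row 1 has {A,B,C}; column 2 has {A,B,C}, so it must be D.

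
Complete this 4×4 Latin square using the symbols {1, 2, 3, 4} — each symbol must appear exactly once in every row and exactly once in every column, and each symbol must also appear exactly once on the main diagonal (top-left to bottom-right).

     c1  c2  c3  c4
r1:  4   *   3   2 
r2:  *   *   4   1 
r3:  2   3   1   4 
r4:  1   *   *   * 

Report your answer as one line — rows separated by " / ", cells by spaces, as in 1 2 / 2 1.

4 1 3 2 / 3 2 4 1 / 2 3 1 4 / 1 4 2 3

(r1,c2): row 1 has {2,3,4}; column 2 has {3}, so it must be 1.
(r2,c1): row 2 has {1,4}; column 1 has {1,2,4}, so it must be 3.
(r2,c2): row 2 has {1,3,4}; column 2 has {1,3}; the diagonal has {1,4}, so it must be 2.
(r4,c2): row 4 has {1}; column 2 has {1,2,3}, so it must be 4.
(r4,c3): row 4 has {1,4}; column 3 has {1,3,4}, so it must be 2.
(r4,c4): row 4 has {1,2,4}; column 4 has {1,2,4}; the diagonal has {1,2,4}, so it must be 3.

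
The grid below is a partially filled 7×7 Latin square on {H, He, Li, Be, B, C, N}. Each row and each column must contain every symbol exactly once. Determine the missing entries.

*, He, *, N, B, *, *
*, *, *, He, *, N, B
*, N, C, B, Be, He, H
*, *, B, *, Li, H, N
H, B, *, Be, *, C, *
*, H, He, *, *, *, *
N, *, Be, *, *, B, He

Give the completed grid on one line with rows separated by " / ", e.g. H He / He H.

C He H N B Li Be / Be C Li He H N B / Li N C B Be He H / He Be B C Li H N / H B N Be He C Li / B H He Li N Be C / N Li Be H C B He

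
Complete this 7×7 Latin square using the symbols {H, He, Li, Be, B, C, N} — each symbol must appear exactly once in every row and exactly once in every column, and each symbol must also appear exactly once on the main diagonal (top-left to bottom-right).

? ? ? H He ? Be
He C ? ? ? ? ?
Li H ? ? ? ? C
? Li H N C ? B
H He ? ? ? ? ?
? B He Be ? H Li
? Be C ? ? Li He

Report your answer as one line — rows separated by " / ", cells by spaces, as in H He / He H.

B N Li H He C Be / He C N Li Be B H / Li H Be He B N C / Be Li H N C He B / H He B C Li Be N / C B He Be N H Li / N Be C B H Li He

(r1,c1): row 1 has {H,He,Be}; column 1 has {H,He,Li}; the diagonal has {H,He,C,N}, so it must be B.
(r1,c2): row 1 has {H,He,Be,B}; column 2 has {H,He,Li,Be,B,C}, so it must be N.
(r1,c3): row 1 has {H,He,Be,B,N}; column 3 has {H,He,C}, so it must be Li.
(r1,c6): row 1 has {H,He,Li,Be,B,N}; column 6 has {H,Li}, so it must be C.
(r3,c3): row 3 has {H,Li,C}; column 3 has {H,He,Li,C}; the diagonal has {H,He,B,C,N}, so it must be Be.
(r4,c1): row 4 has {H,Li,B,C,N}; column 1 has {H,He,Li,B}, so it must be Be.
(r4,c6): row 4 has {H,Li,Be,B,C,N}; column 6 has {H,Li,C}, so it must be He.
(r5,c5): row 5 has {H,He}; column 5 has {He,C}; the diagonal has {H,He,Be,B,C,N}, so it must be Li.
(r5,c7): row 5 has {H,He,Li}; column 7 has {He,Li,Be,B,C}, so it must be N.
(r6,c5): row 6 has {H,He,Li,Be,B}; column 5 has {He,Li,C}, so it must be N.
(r7,c1): row 7 has {He,Li,Be,C}; column 1 has {H,He,Li,Be,B}, so it must be N.
(r7,c4): row 7 has {He,Li,Be,C,N}; column 4 has {H,Be,N}, so it must be B.
(r7,c5): row 7 has {He,Li,Be,B,C,N}; column 5 has {He,Li,C,N}, so it must be H.
(r2,c4): row 2 has {He,C}; column 4 has {H,Be,B,N}, so it must be Li.
(r2,c7): row 2 has {He,Li,C}; column 7 has {He,Li,Be,B,C,N}, so it must be H.
(r3,c4): row 3 has {H,Li,Be,C}; column 4 has {H,Li,Be,B,N}, so it must be He.
(r3,c5): row 3 has {H,He,Li,Be,C}; column 5 has {H,He,Li,C,N}, so it must be B.
(r3,c6): row 3 has {H,He,Li,Be,B,C}; column 6 has {H,He,Li,C}, so it must be N.
(r5,c3): row 5 has {H,He,Li,N}; column 3 has {H,He,Li,Be,C}, so it must be B.
(r5,c4): row 5 has {H,He,Li,B,N}; column 4 has {H,He,Li,Be,B,N}, so it must be C.
(r5,c6): row 5 has {H,He,Li,B,C,N}; column 6 has {H,He,Li,C,N}, so it must be Be.
(r6,c1): row 6 has {H,He,Li,Be,B,N}; column 1 has {H,He,Li,Be,B,N}, so it must be C.
(r2,c3): row 2 has {H,He,Li,C}; column 3 has {H,He,Li,Be,B,C}, so it must be N.
(r2,c5): row 2 has {H,He,Li,C,N}; column 5 has {H,He,Li,B,C,N}, so it must be Be.
(r2,c6): row 2 has {H,He,Li,Be,C,N}; column 6 has {H,He,Li,Be,C,N}, so it must be B.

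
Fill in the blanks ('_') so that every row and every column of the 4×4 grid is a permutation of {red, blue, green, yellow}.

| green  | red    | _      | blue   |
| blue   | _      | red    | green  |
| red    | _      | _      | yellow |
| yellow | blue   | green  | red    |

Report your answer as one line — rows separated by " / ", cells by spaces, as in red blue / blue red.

green red yellow blue / blue yellow red green / red green blue yellow / yellow blue green red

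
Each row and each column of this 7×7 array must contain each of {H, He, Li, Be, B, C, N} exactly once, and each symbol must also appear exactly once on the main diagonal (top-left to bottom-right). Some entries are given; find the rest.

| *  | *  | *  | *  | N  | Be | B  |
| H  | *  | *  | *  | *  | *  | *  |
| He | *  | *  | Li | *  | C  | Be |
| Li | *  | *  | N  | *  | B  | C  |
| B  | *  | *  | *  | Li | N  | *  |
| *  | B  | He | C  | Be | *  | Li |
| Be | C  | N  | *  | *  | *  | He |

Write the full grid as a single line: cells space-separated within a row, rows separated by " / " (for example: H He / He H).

C Li H He N Be B / H Be Li B C He N / He N B Li H C Be / Li H Be N He B C / B He C Be Li N H / N B He C Be H Li / Be C N H B Li He

Cell (r1,c1): row 1 has {Be,B,N}; column 1 has {H,He,Li,Be,B}; the diagonal has {He,Li,N} → C.
Cell (r2,c2): row 2 has {H}; column 2 has {B,C}; the diagonal has {He,Li,C,N} → Be.
Cell (r2,c7): row 2 has {H,Be}; column 7 has {He,Li,Be,B,C} → N.
Cell (r5,c7): row 5 has {Li,B,N}; column 7 has {He,Li,Be,B,C,N} → H.
Cell (r6,c1): row 6 has {He,Li,Be,B,C}; column 1 has {H,He,Li,Be,B,C} → N.
Cell (r6,c6): row 6 has {He,Li,Be,B,C,N}; column 6 has {Be,B,C,N}; the diagonal has {He,Li,Be,C,N} → H.
Cell (r7,c6): row 7 has {He,Be,C,N}; column 6 has {H,Be,B,C,N} → Li.
Cell (r2,c6): row 2 has {H,Be,N}; column 6 has {H,Li,Be,B,C,N} → He.
Cell (r3,c3): row 3 has {He,Li,Be,C}; column 3 has {He,N}; the diagonal has {H,He,Li,Be,C,N} → B.
Cell (r3,c5): row 3 has {He,Li,Be,B,C}; column 5 has {Li,Be,N} → H.
Cell (r4,c5): row 4 has {Li,B,C,N}; column 5 has {H,Li,Be,N} → He.
Cell (r5,c2): row 5 has {H,Li,B,N}; column 2 has {Be,B,C} → He.
Cell (r5,c4): row 5 has {H,He,Li,B,N}; column 4 has {Li,C,N} → Be.
Cell (r7,c5): row 7 has {He,Li,Be,C,N}; column 5 has {H,He,Li,Be,N} → B.
Cell (r2,c4): row 2 has {H,He,Be,N}; column 4 has {Li,Be,C,N} → B.
Cell (r2,c5): row 2 has {H,He,Be,B,N}; column 5 has {H,He,Li,Be,B,N} → C.
Cell (r3,c2): row 3 has {H,He,Li,Be,B,C}; column 2 has {He,Be,B,C} → N.
Cell (r4,c2): row 4 has {He,Li,B,C,N}; column 2 has {He,Be,B,C,N} → H.
Cell (r4,c3): row 4 has {H,He,Li,B,C,N}; column 3 has {He,B,N} → Be.
Cell (r5,c3): row 5 has {H,He,Li,Be,B,N}; column 3 has {He,Be,B,N} → C.
Cell (r7,c4): row 7 has {He,Li,Be,B,C,N}; column 4 has {Li,Be,B,C,N} → H.
Cell (r1,c2): row 1 has {Be,B,C,N}; column 2 has {H,He,Be,B,C,N} → Li.
Cell (r1,c3): row 1 has {Li,Be,B,C,N}; column 3 has {He,Be,B,C,N} → H.
Cell (r1,c4): row 1 has {H,Li,Be,B,C,N}; column 4 has {H,Li,Be,B,C,N} → He.
Cell (r2,c3): row 2 has {H,He,Be,B,C,N}; column 3 has {H,He,Be,B,C,N} → Li.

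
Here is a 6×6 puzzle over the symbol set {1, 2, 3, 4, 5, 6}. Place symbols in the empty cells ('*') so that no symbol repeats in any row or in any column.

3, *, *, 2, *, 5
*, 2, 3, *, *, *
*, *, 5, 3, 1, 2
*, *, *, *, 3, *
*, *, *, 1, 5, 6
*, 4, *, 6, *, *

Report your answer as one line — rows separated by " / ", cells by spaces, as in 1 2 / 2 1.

3 1 6 2 4 5 / 1 2 3 5 6 4 / 4 6 5 3 1 2 / 6 5 2 4 3 1 / 2 3 4 1 5 6 / 5 4 1 6 2 3

Cell (r3,c2): row 3 has {1,2,3,5}; column 2 has {2,4} → 6.
Cell (r5,c2): row 5 has {1,5,6}; column 2 has {2,4,6} → 3.
Cell (r6,c5): row 6 has {4,6}; column 5 has {1,3,5} → 2.
Cell (r1,c2): row 1 has {2,3,5}; column 2 has {2,3,4,6} → 1.
Cell (r3,c1): row 3 has {1,2,3,5,6}; column 1 has {3} → 4.
Cell (r4,c2): row 4 has {3}; column 2 has {1,2,3,4,6} → 5.
Cell (r4,c4): row 4 has {3,5}; column 4 has {1,2,3,6} → 4.
Cell (r4,c6): row 4 has {3,4,5}; column 6 has {2,5,6} → 1.
Cell (r5,c1): row 5 has {1,3,5,6}; column 1 has {3,4} → 2.
Cell (r5,c3): row 5 has {1,2,3,5,6}; column 3 has {3,5} → 4.
Cell (r6,c3): row 6 has {2,4,6}; column 3 has {3,4,5} → 1.
Cell (r6,c6): row 6 has {1,2,4,6}; column 6 has {1,2,5,6} → 3.
Cell (r1,c3): row 1 has {1,2,3,5}; column 3 has {1,3,4,5} → 6.
Cell (r1,c5): row 1 has {1,2,3,5,6}; column 5 has {1,2,3,5} → 4.
Cell (r2,c4): row 2 has {2,3}; column 4 has {1,2,3,4,6} → 5.
Cell (r2,c5): row 2 has {2,3,5}; column 5 has {1,2,3,4,5} → 6.
Cell (r2,c6): row 2 has {2,3,5,6}; column 6 has {1,2,3,5,6} → 4.
Cell (r4,c1): row 4 has {1,3,4,5}; column 1 has {2,3,4} → 6.
Cell (r4,c3): row 4 has {1,3,4,5,6}; column 3 has {1,3,4,5,6} → 2.
Cell (r6,c1): row 6 has {1,2,3,4,6}; column 1 has {2,3,4,6} → 5.
Cell (r2,c1): row 2 has {2,3,4,5,6}; column 1 has {2,3,4,5,6} → 1.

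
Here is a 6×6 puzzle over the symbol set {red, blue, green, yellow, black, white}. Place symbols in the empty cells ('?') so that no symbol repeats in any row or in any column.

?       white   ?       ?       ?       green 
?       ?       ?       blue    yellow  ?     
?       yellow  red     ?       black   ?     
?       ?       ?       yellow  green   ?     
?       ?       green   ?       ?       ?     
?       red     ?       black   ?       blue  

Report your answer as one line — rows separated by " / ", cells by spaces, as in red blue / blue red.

(r1,c4) = red
(r1,c5) = blue
(r3,c6) = white
(r5,c4) = white
(r5,c5) = red
(r6,c5) = white
(r3,c4) = green
(r6,c3) = yellow
(r1,c3) = black
(r2,c3) = white
(r3,c1) = blue
(r4,c3) = blue
(r6,c1) = green
(r1,c1) = yellow
(r4,c2) = black
(r4,c6) = red
(r5,c1) = black
(r5,c2) = blue
(r5,c6) = yellow
(r2,c1) = red
(r2,c2) = green
(r2,c6) = black
(r4,c1) = white

yellow white black red blue green / red green white blue yellow black / blue yellow red green black white / white black blue yellow green red / black blue green white red yellow / green red yellow black white blue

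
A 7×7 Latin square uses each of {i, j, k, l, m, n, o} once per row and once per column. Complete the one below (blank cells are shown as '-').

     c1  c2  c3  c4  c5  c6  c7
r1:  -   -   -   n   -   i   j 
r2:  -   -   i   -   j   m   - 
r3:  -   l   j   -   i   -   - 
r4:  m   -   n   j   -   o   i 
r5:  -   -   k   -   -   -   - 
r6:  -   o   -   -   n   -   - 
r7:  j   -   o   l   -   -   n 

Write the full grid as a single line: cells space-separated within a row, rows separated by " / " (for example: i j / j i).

(r4,c2) = k
(r4,c5) = l
(r7,c6) = k
(r1,c2) = m
(r1,c3) = l
(r2,c2) = n
(r3,c6) = n
(r6,c3) = m
(r7,c2) = i
(r7,c5) = m
(r5,c2) = j
(r5,c5) = o
(r5,c6) = l
(r5,c7) = m
(r6,c6) = j
(r1,c5) = k
(r5,c4) = i
(r6,c4) = k
(r6,c7) = l
(r1,c1) = o
(r2,c4) = o
(r2,c7) = k
(r3,c1) = k
(r3,c4) = m
(r3,c7) = o
(r5,c1) = n
(r6,c1) = i
(r2,c1) = l

o m l n k i j / l n i o j m k / k l j m i n o / m k n j l o i / n j k i o l m / i o m k n j l / j i o l m k n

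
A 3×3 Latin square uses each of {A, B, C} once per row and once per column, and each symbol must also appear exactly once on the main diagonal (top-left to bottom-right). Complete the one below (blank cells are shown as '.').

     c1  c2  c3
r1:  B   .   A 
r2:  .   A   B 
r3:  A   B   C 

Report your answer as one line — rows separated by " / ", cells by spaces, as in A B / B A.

(r1,c2) = C
(r2,c1) = C

B C A / C A B / A B C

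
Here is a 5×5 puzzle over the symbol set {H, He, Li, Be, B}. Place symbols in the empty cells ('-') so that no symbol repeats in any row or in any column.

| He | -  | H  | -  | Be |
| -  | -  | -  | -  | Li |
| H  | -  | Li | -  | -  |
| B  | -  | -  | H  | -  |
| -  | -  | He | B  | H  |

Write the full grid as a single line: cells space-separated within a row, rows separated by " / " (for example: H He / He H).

(r1,c4) = Li
(r2,c1) = Be
(r2,c3) = B
(r2,c4) = He
(r3,c4) = Be
(r4,c3) = Be
(r4,c5) = He
(r5,c1) = Li
(r5,c2) = Be
(r1,c2) = B
(r2,c2) = H
(r3,c2) = He
(r3,c5) = B
(r4,c2) = Li

He B H Li Be / Be H B He Li / H He Li Be B / B Li Be H He / Li Be He B H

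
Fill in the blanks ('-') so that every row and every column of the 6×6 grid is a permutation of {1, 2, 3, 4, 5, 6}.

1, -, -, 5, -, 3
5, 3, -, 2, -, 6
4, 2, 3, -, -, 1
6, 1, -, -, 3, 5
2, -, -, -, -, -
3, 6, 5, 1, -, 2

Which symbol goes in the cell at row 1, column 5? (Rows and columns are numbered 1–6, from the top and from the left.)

2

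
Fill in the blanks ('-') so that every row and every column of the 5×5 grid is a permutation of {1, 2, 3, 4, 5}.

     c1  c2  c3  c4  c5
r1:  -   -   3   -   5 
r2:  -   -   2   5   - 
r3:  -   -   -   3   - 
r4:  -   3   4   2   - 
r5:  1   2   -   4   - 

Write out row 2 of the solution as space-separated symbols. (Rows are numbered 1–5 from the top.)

3 1 2 5 4

Cell (r1,c4): row 1 has {3,5}; column 4 has {2,3,4,5} → 1.
Cell (r4,c1): row 4 has {2,3,4}; column 1 has {1} → 5.
Cell (r4,c5): row 4 has {2,3,4,5}; column 5 has {5} → 1.
Cell (r5,c3): row 5 has {1,2,4}; column 3 has {2,3,4} → 5.
Cell (r5,c5): row 5 has {1,2,4,5}; column 5 has {1,5} → 3.
Cell (r1,c2): row 1 has {1,3,5}; column 2 has {2,3} → 4.
Cell (r2,c2): row 2 has {2,5}; column 2 has {2,3,4} → 1.
Cell (r2,c5): row 2 has {1,2,5}; column 5 has {1,3,5} → 4.
Cell (r3,c2): row 3 has {3}; column 2 has {1,2,3,4} → 5.
Cell (r3,c3): row 3 has {3,5}; column 3 has {2,3,4,5} → 1.
Cell (r3,c5): row 3 has {1,3,5}; column 5 has {1,3,4,5} → 2.
Cell (r1,c1): row 1 has {1,3,4,5}; column 1 has {1,5} → 2.
Cell (r2,c1): row 2 has {1,2,4,5}; column 1 has {1,2,5} → 3.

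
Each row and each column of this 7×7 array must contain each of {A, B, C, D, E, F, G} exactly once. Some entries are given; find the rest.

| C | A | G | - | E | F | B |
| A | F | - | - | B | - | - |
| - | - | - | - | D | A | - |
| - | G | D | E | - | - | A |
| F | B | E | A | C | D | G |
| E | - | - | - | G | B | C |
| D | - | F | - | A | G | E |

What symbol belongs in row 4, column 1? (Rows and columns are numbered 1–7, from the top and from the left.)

B

Cell (r1,c4): row 1 has {A,B,C,E,F,G}; column 4 has {A,E} → D.
Cell (r2,c3): row 2 has {A,B,F}; column 3 has {D,E,F,G} → C.
Cell (r2,c4): row 2 has {A,B,C,F}; column 4 has {A,D,E} → G.
Cell (r2,c6): row 2 has {A,B,C,F,G}; column 6 has {A,B,D,F,G} → E.
Cell (r2,c7): row 2 has {A,B,C,E,F,G}; column 7 has {A,B,C,E,G} → D.
Cell (r3,c3): row 3 has {A,D}; column 3 has {C,D,E,F,G} → B.
Cell (r3,c7): row 3 has {A,B,D}; column 7 has {A,B,C,D,E,G} → F.
Cell (r4,c1): row 4 has {A,D,E,G}; column 1 has {A,C,D,E,F} → B.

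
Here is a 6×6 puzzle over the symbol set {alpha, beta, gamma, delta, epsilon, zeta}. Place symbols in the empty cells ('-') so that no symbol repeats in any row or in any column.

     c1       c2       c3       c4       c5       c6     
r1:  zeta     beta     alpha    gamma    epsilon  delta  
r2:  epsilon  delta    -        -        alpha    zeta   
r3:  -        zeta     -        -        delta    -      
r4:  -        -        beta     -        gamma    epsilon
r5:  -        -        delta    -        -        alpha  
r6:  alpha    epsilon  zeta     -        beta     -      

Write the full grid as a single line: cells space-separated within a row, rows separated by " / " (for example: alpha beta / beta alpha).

zeta beta alpha gamma epsilon delta / epsilon delta gamma beta alpha zeta / gamma zeta epsilon alpha delta beta / delta alpha beta zeta gamma epsilon / beta gamma delta epsilon zeta alpha / alpha epsilon zeta delta beta gamma

(r2,c3) = gamma
(r2,c4) = beta
(r3,c3) = epsilon
(r3,c4) = alpha
(r4,c1) = delta
(r4,c2) = alpha
(r4,c4) = zeta
(r5,c2) = gamma
(r5,c4) = epsilon
(r5,c5) = zeta
(r6,c4) = delta
(r6,c6) = gamma
(r3,c6) = beta
(r5,c1) = beta
(r3,c1) = gamma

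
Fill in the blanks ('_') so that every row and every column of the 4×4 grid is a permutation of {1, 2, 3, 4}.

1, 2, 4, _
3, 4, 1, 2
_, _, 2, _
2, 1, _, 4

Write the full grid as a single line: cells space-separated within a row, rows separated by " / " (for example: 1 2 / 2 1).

1 2 4 3 / 3 4 1 2 / 4 3 2 1 / 2 1 3 4

row 1 has {1,2,4}; column 4 has {2,4} — only 3 is left for (r1,c4).
row 3 has {2}; column 1 has {1,2,3} — only 4 is left for (r3,c1).
row 3 has {2,4}; column 2 has {1,2,4} — only 3 is left for (r3,c2).
row 3 has {2,3,4}; column 4 has {2,3,4} — only 1 is left for (r3,c4).
row 4 has {1,2,4}; column 3 has {1,2,4} — only 3 is left for (r4,c3).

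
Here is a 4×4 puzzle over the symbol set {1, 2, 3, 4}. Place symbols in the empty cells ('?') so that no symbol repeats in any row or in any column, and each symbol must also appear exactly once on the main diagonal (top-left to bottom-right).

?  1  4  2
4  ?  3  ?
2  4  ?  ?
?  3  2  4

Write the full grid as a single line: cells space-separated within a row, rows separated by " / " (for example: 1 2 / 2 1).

3 1 4 2 / 4 2 3 1 / 2 4 1 3 / 1 3 2 4

(r1,c1): row 1 has {1,2,4}; column 1 has {2,4}; the diagonal has {4}, so it must be 3.
(r2,c2): row 2 has {3,4}; column 2 has {1,3,4}; the diagonal has {3,4}, so it must be 2.
(r2,c4): row 2 has {2,3,4}; column 4 has {2,4}, so it must be 1.
(r3,c3): row 3 has {2,4}; column 3 has {2,3,4}; the diagonal has {2,3,4}, so it must be 1.
(r3,c4): row 3 has {1,2,4}; column 4 has {1,2,4}, so it must be 3.
(r4,c1): row 4 has {2,3,4}; column 1 has {2,3,4}, so it must be 1.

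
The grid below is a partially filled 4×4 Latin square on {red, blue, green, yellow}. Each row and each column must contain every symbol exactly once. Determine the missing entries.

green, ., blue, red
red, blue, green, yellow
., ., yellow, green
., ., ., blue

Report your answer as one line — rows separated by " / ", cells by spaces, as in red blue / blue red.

(r1,c2) = yellow
(r3,c1) = blue
(r3,c2) = red
(r4,c1) = yellow
(r4,c2) = green
(r4,c3) = red

green yellow blue red / red blue green yellow / blue red yellow green / yellow green red blue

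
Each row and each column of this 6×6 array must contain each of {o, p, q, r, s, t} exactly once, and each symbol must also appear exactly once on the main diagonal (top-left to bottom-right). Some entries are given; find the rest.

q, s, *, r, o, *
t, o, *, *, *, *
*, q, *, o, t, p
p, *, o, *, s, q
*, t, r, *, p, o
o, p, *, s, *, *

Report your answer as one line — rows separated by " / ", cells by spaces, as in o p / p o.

q s p r o t / t o q p r s / r q s o t p / p r o t s q / s t r q p o / o p t s q r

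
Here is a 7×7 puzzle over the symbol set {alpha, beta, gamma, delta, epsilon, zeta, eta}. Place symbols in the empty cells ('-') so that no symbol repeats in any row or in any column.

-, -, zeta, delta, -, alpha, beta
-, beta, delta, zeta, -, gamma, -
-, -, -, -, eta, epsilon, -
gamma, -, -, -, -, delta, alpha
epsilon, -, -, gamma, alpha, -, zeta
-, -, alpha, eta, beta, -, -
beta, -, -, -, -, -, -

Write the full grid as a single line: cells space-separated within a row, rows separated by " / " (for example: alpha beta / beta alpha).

eta epsilon zeta delta gamma alpha beta / alpha beta delta zeta epsilon gamma eta / zeta alpha gamma beta eta epsilon delta / gamma eta beta epsilon zeta delta alpha / epsilon delta eta gamma alpha beta zeta / delta gamma alpha eta beta zeta epsilon / beta zeta epsilon alpha delta eta gamma

Cell (r1,c1): row 1 has {alpha,beta,delta,zeta}; column 1 has {beta,gamma,epsilon} → eta.
Cell (r2,c1): row 2 has {beta,gamma,delta,zeta}; column 1 has {beta,gamma,epsilon,eta} → alpha.
Cell (r2,c5): row 2 has {alpha,beta,gamma,delta,zeta}; column 5 has {alpha,beta,eta} → epsilon.
Cell (r2,c7): row 2 has {alpha,beta,gamma,delta,epsilon,zeta}; column 7 has {alpha,beta,zeta} → eta.
Cell (r4,c5): row 4 has {alpha,gamma,delta}; column 5 has {alpha,beta,epsilon,eta} → zeta.
Cell (r6,c6): row 6 has {alpha,beta,eta}; column 6 has {alpha,gamma,delta,epsilon} → zeta.
Cell (r7,c6): row 7 has {beta}; column 6 has {alpha,gamma,delta,epsilon,zeta} → eta.
Cell (r1,c5): row 1 has {alpha,beta,delta,zeta,eta}; column 5 has {alpha,beta,epsilon,zeta,eta} → gamma.
Cell (r5,c6): row 5 has {alpha,gamma,epsilon,zeta}; column 6 has {alpha,gamma,delta,epsilon,zeta,eta} → beta.
Cell (r6,c1): row 6 has {alpha,beta,zeta,eta}; column 1 has {alpha,beta,gamma,epsilon,eta} → delta.
Cell (r7,c5): row 7 has {beta,eta}; column 5 has {alpha,beta,gamma,epsilon,zeta,eta} → delta.
Cell (r1,c2): row 1 has {alpha,beta,gamma,delta,zeta,eta}; column 2 has {beta} → epsilon.
Cell (r3,c1): row 3 has {epsilon,eta}; column 1 has {alpha,beta,gamma,delta,epsilon,eta} → zeta.
Cell (r4,c2): row 4 has {alpha,gamma,delta,zeta}; column 2 has {beta,epsilon} → eta.
Cell (r5,c2): row 5 has {alpha,beta,gamma,epsilon,zeta}; column 2 has {beta,epsilon,eta} → delta.
Cell (r5,c3): row 5 has {alpha,beta,gamma,delta,epsilon,zeta}; column 3 has {alpha,delta,zeta} → eta.
Cell (r6,c2): row 6 has {alpha,beta,delta,zeta,eta}; column 2 has {beta,delta,epsilon,eta} → gamma.
Cell (r6,c7): row 6 has {alpha,beta,gamma,delta,zeta,eta}; column 7 has {alpha,beta,zeta,eta} → epsilon.
Cell (r7,c7): row 7 has {beta,delta,eta}; column 7 has {alpha,beta,epsilon,zeta,eta} → gamma.
Cell (r3,c2): row 3 has {epsilon,zeta,eta}; column 2 has {beta,gamma,delta,epsilon,eta} → alpha.
Cell (r3,c4): row 3 has {alpha,epsilon,zeta,eta}; column 4 has {gamma,delta,zeta,eta} → beta.
Cell (r3,c7): row 3 has {alpha,beta,epsilon,zeta,eta}; column 7 has {alpha,beta,gamma,epsilon,zeta,eta} → delta.
Cell (r4,c4): row 4 has {alpha,gamma,delta,zeta,eta}; column 4 has {beta,gamma,delta,zeta,eta} → epsilon.
Cell (r7,c2): row 7 has {beta,gamma,delta,eta}; column 2 has {alpha,beta,gamma,delta,epsilon,eta} → zeta.
Cell (r7,c3): row 7 has {beta,gamma,delta,zeta,eta}; column 3 has {alpha,delta,zeta,eta} → epsilon.
Cell (r7,c4): row 7 has {beta,gamma,delta,epsilon,zeta,eta}; column 4 has {beta,gamma,delta,epsilon,zeta,eta} → alpha.
Cell (r3,c3): row 3 has {alpha,beta,delta,epsilon,zeta,eta}; column 3 has {alpha,delta,epsilon,zeta,eta} → gamma.
Cell (r4,c3): row 4 has {alpha,gamma,delta,epsilon,zeta,eta}; column 3 has {alpha,gamma,delta,epsilon,zeta,eta} → beta.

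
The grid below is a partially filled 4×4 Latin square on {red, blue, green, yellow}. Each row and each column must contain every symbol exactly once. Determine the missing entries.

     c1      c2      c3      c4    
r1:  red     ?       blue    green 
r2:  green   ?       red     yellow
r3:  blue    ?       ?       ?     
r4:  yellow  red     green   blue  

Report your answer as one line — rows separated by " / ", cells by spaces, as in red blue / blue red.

At row 1, column 2: row 1 has {red,blue,green}; column 2 has {red}; that leaves yellow.
At row 2, column 2: row 2 has {red,green,yellow}; column 2 has {red,yellow}; that leaves blue.
At row 3, column 2: row 3 has {blue}; column 2 has {red,blue,yellow}; that leaves green.
At row 3, column 3: row 3 has {blue,green}; column 3 has {red,blue,green}; that leaves yellow.
At row 3, column 4: row 3 has {blue,green,yellow}; column 4 has {blue,green,yellow}; that leaves red.

red yellow blue green / green blue red yellow / blue green yellow red / yellow red green blue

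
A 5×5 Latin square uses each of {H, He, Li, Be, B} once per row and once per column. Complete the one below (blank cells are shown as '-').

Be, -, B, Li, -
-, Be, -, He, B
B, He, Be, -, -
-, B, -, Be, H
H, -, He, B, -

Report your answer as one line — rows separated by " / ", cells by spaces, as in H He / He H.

Be H B Li He / Li Be H He B / B He Be H Li / He B Li Be H / H Li He B Be

(r1,c2) = H
(r1,c5) = He
(r2,c1) = Li
(r2,c3) = H
(r3,c4) = H
(r3,c5) = Li
(r4,c1) = He
(r4,c3) = Li
(r5,c2) = Li
(r5,c5) = Be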